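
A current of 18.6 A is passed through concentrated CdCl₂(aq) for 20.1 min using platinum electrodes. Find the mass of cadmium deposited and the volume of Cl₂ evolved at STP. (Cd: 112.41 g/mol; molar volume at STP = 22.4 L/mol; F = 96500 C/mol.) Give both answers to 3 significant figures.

Q = 18.6 × 1206 = 22430 C; n(e⁻) = 22430 / 96500 = 0.2324 mol
Cathode: Cd²⁺ + 2e⁻ → Cd → n(Cd) = 0.2324/2 = 0.1162 mol → 13.1 g
Anode: 2Cl⁻ → Cl₂ + 2e⁻ → n(Cl₂) = 0.2324/2 = 0.1162 mol → 2.60 L

13.1 g Cd; 2.60 L Cl₂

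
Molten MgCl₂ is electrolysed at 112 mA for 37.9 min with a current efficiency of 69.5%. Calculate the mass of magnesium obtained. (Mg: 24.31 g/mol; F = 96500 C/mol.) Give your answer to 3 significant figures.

0.0223 g

Q = 0.112 × 2274 = 254.7 C
n(e⁻) = 254.7 / 96500 = 0.002639 mol
Mg²⁺ + 2e⁻ → Mg, so theoretical m(Mg) = 0.001320 × 24.31 = 0.03209 g
Actual mass = 69.5% × 0.03209 = 0.0223 g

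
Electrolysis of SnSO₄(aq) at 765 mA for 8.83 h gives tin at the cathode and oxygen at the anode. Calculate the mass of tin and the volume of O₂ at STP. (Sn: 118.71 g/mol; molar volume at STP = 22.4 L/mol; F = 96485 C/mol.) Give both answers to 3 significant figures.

15.0 g Sn; 1.41 L O₂

Q = 0.765 × 31788 = 24320 C; n(e⁻) = 24320 / 96485 = 0.2521 mol
Cathode: Sn²⁺ + 2e⁻ → Sn → n(Sn) = 0.2521/2 = 0.1261 mol → 15.0 g
Anode: 2H₂O → O₂ + 4H⁺ + 4e⁻ → n(O₂) = 0.2521/4 = 0.06303 mol → 1.41 L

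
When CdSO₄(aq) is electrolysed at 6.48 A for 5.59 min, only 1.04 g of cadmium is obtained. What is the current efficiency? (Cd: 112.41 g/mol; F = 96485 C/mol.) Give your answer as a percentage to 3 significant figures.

82.1%

Q = 6.48 × 335.4 = 2173 C
n(e⁻) = 2173 / 96485 = 0.02252 mol
Cd²⁺ + 2e⁻ → Cd, so theoretical n(Cd) = 0.01126 mol → 1.266 g
Efficiency = 1.04 / 1.266 = 0.8215 = 82.1%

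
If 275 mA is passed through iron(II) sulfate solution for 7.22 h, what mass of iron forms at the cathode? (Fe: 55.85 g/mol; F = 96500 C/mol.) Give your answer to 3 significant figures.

Q = 0.275 A × 25992 s = 7148 C
n(e⁻) = Q/F = 7148/96500 = 0.07407 mol
Fe²⁺ + 2e⁻ → Fe, so n(Fe) = 0.07407 / 2 = 0.03704 mol
m = 0.03704 × 55.85 = 2.07 g

2.07 g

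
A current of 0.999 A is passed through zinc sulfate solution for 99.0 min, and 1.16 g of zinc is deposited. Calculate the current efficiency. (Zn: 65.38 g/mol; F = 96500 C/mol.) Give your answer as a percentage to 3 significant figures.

57.7%

Q = 0.999 × 5940 = 5934 C
n(e⁻) = 5934 / 96500 = 0.06149 mol
Zn²⁺ + 2e⁻ → Zn, so theoretical n(Zn) = 0.03075 mol → 2.010 g
Efficiency = 1.16 / 2.010 = 0.5771 = 57.7%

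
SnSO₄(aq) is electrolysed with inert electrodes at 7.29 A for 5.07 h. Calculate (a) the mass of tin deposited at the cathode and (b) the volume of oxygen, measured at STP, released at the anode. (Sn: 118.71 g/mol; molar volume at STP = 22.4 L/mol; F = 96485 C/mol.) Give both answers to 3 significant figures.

Q = 7.29 × 18252 = 1.331×10^5 C; n(e⁻) = 1.331×10^5 / 96485 = 1.379 mol
Cathode: Sn²⁺ + 2e⁻ → Sn → n(Sn) = 1.379/2 = 0.6895 mol → 81.9 g
Anode: 2H₂O → O₂ + 4H⁺ + 4e⁻ → n(O₂) = 1.379/4 = 0.3448 mol → 7.72 L

81.9 g Sn; 7.72 L O₂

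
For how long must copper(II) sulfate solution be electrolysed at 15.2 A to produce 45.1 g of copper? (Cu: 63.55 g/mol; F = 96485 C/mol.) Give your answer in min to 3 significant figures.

150 min

n(Cu) = 45.1 / 63.55 = 0.7097 mol
Cu²⁺ + 2e⁻ → Cu, so n(e⁻) = 2 × 0.7097 = 1.419 mol
Q = 1.419 × 96485 = 1.369×10^5 C
t = Q / I = 1.369×10^5 / 15.2 = 9007 s = 150 min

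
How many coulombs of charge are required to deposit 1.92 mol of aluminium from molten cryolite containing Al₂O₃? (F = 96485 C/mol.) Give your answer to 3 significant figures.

Al³⁺ + 3e⁻ → Al, so n(e⁻) = 3 × 1.92 = 5.760 mol
Q = 5.760 × 96485 = 5.558×10^5 C

5.56×10^5 C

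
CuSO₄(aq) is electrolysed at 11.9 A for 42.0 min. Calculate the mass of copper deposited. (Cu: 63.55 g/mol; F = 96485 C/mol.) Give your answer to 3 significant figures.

9.88 g

Q = It = 11.9 × 2520 = 29990 C
n(e⁻) = Q/F = 29990/96485 = 0.3108 mol
Cu²⁺ + 2e⁻ → Cu, so n(Cu) = 0.3108 / 2 = 0.1554 mol
m = 0.1554 × 63.55 = 9.88 g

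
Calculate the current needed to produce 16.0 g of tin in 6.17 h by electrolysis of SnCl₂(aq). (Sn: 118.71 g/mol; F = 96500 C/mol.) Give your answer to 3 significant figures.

n(Sn) = 16.0 / 118.71 = 0.1348 mol
Sn²⁺ + 2e⁻ → Sn, so n(e⁻) = 2 × 0.1348 = 0.2696 mol
Q = 0.2696 × 96500 = 26020 C
I = Q / t = 26020 / 22212 s = 1.17 A

1.17 A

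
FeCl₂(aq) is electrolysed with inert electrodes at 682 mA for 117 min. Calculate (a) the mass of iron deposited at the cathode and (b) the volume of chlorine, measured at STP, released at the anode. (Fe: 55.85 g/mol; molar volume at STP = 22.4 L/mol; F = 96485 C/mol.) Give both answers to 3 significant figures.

1.39 g Fe; 0.556 L Cl₂

Q = 0.682 × 7020 = 4788 C; n(e⁻) = 4788 / 96485 = 0.04962 mol
Cathode: Fe²⁺ + 2e⁻ → Fe → n(Fe) = 0.04962/2 = 0.02481 mol → 1.39 g
Anode: 2Cl⁻ → Cl₂ + 2e⁻ → n(Cl₂) = 0.04962/2 = 0.02481 mol → 0.556 L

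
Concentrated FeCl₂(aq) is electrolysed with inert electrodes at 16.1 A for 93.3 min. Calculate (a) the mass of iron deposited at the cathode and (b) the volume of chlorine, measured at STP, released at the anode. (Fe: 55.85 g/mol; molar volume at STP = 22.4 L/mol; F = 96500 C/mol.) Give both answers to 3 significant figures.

26.1 g Fe; 10.5 L Cl₂

Q = 16.1 × 5598 = 90130 C; n(e⁻) = 90130 / 96500 = 0.9340 mol
Cathode: Fe²⁺ + 2e⁻ → Fe → n(Fe) = 0.9340/2 = 0.4670 mol → 26.1 g
Anode: 2Cl⁻ → Cl₂ + 2e⁻ → n(Cl₂) = 0.9340/2 = 0.4670 mol → 10.5 L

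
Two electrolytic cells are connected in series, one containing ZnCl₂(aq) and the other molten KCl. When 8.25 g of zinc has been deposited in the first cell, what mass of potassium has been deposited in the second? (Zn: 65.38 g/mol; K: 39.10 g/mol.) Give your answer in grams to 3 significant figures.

9.87 g

n(Zn) = 8.25 / 65.38 = 0.1262 mol
Zn²⁺ + 2e⁻ → Zn, so n(e⁻) = 2 × 0.1262 = 0.2524 mol
The cells are in series, so the same charge (and hence the same n(e⁻) = 0.2524 mol) passes through both.
K⁺ + e⁻ → K, so n(K) = 0.2524 mol
m(K) = 0.2524 × 39.10 = 9.87 g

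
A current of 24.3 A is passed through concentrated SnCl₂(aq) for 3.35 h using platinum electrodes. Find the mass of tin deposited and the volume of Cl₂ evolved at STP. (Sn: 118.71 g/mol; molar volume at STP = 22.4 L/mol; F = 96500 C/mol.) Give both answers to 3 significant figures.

Q = 24.3 × 12060 = 2.931×10^5 C; n(e⁻) = 2.931×10^5 / 96500 = 3.037 mol
Cathode: Sn²⁺ + 2e⁻ → Sn → n(Sn) = 3.037/2 = 1.519 mol → 180 g
Anode: 2Cl⁻ → Cl₂ + 2e⁻ → n(Cl₂) = 3.037/2 = 1.519 mol → 34.0 L

180 g Sn; 34.0 L Cl₂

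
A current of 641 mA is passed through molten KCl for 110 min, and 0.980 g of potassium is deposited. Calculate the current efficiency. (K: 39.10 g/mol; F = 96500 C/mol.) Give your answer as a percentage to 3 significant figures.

Q = 0.641 × 6600 = 4231 C
n(e⁻) = 4231 / 96500 = 0.04384 mol
K⁺ + e⁻ → K, so theoretical n(K) = 0.04384 mol → 1.714 g
Efficiency = 0.980 / 1.714 = 0.5718 = 57.2%

57.2%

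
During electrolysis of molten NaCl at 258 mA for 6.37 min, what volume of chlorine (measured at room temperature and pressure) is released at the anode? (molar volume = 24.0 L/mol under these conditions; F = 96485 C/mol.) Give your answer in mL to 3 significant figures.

Q = 0.258 A × 382.2 s = 98.61 C
Moles of electrons = 98.61 / 96485 = 0.001022 mol
2Cl⁻ → Cl₂ + 2e⁻, so n(Cl₂) = 0.001022 / 2 = 5.110×10^-4 mol
V = 5.110×10^-4 × 24.0 = 0.01226 L
= 12.3 mL

12.3 mL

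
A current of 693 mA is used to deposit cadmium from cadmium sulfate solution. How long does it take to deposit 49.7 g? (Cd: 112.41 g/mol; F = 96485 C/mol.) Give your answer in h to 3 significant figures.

34.2 h

n(Cd) = 49.7 / 112.41 = 0.4421 mol
Cd²⁺ + 2e⁻ → Cd, so n(e⁻) = 2 × 0.4421 = 0.8842 mol
Q = 0.8842 × 96485 = 85310 C
t = Q / I = 85310 / 0.693 = 1.231×10^5 s = 34.2 h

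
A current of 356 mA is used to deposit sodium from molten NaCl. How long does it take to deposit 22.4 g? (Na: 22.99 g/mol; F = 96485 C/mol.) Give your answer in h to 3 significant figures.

n(Na) = 22.4 / 22.99 = 0.9743 mol
Na⁺ + e⁻ → Na, so n(e⁻) = 0.9743 mol
Q = 0.9743 × 96485 = 94010 C
t = Q / I = 94010 / 0.356 = 2.641×10^5 s = 73.4 h

73.4 h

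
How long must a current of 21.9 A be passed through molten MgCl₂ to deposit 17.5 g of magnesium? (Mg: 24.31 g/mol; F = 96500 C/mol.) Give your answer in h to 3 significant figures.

1.76 h

n(Mg) = 17.5 / 24.31 = 0.7199 mol
Mg²⁺ + 2e⁻ → Mg, so n(e⁻) = 2 × 0.7199 = 1.440 mol
Q = 1.440 × 96500 = 1.390×10^5 C
t = Q / I = 1.390×10^5 / 21.9 = 6347 s = 1.76 h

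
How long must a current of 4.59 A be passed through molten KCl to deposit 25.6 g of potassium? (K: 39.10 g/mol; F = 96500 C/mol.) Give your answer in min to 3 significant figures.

229 min

n(K) = 25.6 / 39.10 = 0.6547 mol
K⁺ + e⁻ → K, so n(e⁻) = 0.6547 mol
Q = 0.6547 × 96500 = 63180 C
t = Q / I = 63180 / 4.59 = 13760 s = 229 min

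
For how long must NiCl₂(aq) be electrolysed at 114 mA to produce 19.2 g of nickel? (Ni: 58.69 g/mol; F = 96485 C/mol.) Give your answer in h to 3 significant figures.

n(Ni) = 19.2 / 58.69 = 0.3271 mol
Ni²⁺ + 2e⁻ → Ni, so n(e⁻) = 2 × 0.3271 = 0.6542 mol
Q = 0.6542 × 96485 = 63120 C
t = Q / I = 63120 / 0.114 = 5.537×10^5 s = 154 h

154 h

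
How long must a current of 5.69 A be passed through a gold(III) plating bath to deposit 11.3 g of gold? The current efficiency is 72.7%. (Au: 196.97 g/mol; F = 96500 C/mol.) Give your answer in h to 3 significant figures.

n(Au) = 11.3 / 196.97 = 0.05737 mol
Au³⁺ + 3e⁻ → Au, so n(e⁻) = 3 × 0.05737 = 0.1721 mol
Q = 0.1721 × 96500 / 0.727 = 22840 C
t = Q / I = 22840 / 5.69 = 4014 s = 1.12 h

1.12 h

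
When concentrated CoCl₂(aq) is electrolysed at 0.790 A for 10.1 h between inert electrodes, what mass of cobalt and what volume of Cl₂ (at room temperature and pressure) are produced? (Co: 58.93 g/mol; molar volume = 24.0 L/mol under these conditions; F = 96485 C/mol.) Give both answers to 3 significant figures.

8.77 g Co; 3.57 L Cl₂

Q = 0.790 × 36360 = 28720 C; n(e⁻) = 28720 / 96485 = 0.2977 mol
Cathode: Co²⁺ + 2e⁻ → Co → n(Co) = 0.2977/2 = 0.1489 mol → 8.77 g
Anode: 2Cl⁻ → Cl₂ + 2e⁻ → n(Cl₂) = 0.2977/2 = 0.1489 mol → 3.57 L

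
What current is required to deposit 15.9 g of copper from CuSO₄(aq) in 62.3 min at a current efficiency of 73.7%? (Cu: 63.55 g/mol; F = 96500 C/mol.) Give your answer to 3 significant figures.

17.5 A

n(Cu) = 15.9 / 63.55 = 0.2502 mol
Cu²⁺ + 2e⁻ → Cu, so n(e⁻) = 2 × 0.2502 = 0.5004 mol
Q = 0.5004 × 96500 / 0.737 = 65520 C
I = Q / t = 65520 / 3738 s = 17.5 A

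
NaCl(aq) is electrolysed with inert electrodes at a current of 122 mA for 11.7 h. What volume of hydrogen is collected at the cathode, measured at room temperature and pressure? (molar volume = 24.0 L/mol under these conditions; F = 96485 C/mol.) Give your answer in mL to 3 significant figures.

639 mL

Q = 0.122 A × 42120 s = 5139 C
n(e⁻) = 5139 / 96485 = 0.05326 mol
2H⁺ + 2e⁻ → H₂, so n(H₂) = 0.05326 / 2 = 0.02663 mol
V = 0.02663 × 24.0 = 0.6391 L
= 639 mL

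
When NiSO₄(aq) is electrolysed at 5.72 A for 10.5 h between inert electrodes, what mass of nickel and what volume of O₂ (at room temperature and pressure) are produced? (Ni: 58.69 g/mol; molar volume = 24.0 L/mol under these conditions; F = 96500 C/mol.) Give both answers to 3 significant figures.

65.7 g Ni; 13.4 L O₂

Q = 5.72 × 37800 = 2.162×10^5 C; n(e⁻) = 2.162×10^5 / 96500 = 2.240 mol
Cathode: Ni²⁺ + 2e⁻ → Ni → n(Ni) = 2.240/2 = 1.120 mol → 65.7 g
Anode: 2H₂O → O₂ + 4H⁺ + 4e⁻ → n(O₂) = 2.240/4 = 0.5600 mol → 13.4 L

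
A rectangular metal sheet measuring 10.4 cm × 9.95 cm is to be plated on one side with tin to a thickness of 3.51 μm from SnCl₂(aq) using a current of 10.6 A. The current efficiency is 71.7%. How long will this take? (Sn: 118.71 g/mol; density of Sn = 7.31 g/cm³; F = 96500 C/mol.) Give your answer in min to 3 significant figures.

0.947 min

Plated area = 10.4 × 9.95 = 103.5 cm²
Volume = 103.5 × 3.51×10⁻⁴ cm = 0.03633 cm³
m(Sn) = 0.03633 × 7.31 = 0.2656 g
n(Sn) = 0.2656 / 118.71 = 0.002237 mol; n(e⁻) = 2 × 0.002237 = 0.004474 mol
Q = 0.004474 × 96500 / 0.717 = 602.1 C
t = 602.1 / 10.6 = 56.80 s = 0.947 min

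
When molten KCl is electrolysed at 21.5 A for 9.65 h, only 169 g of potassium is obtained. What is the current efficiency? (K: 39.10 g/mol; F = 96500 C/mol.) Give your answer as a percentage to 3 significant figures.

55.8%

Q = 21.5 × 34740 = 7.469×10^5 C
n(e⁻) = 7.469×10^5 / 96500 = 7.740 mol
K⁺ + e⁻ → K, so theoretical n(K) = 7.740 mol → 302.6 g
Efficiency = 169 / 302.6 = 0.5585 = 55.8%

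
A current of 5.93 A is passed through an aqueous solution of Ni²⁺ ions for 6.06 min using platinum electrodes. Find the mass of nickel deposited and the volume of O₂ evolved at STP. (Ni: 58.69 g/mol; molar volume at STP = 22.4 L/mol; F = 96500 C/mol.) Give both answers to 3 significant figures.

Q = 5.93 × 363.6 = 2156 C; n(e⁻) = 2156 / 96500 = 0.02234 mol
Cathode: Ni²⁺ + 2e⁻ → Ni → n(Ni) = 0.02234/2 = 0.01117 mol → 0.656 g
Anode: 2H₂O → O₂ + 4H⁺ + 4e⁻ → n(O₂) = 0.02234/4 = 0.005585 mol → 0.125 L

0.656 g Ni; 0.125 L O₂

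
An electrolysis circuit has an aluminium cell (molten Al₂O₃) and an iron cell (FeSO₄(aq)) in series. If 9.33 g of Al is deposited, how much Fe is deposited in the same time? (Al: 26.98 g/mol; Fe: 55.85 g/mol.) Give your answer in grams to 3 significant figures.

n(Al) = 9.33 / 26.98 = 0.3458 mol
Al³⁺ + 3e⁻ → Al, so n(e⁻) = 3 × 0.3458 = 1.037 mol
The cells are in series, so the same charge (and hence the same n(e⁻) = 1.037 mol) passes through both.
Fe²⁺ + 2e⁻ → Fe, so n(Fe) = 1.037 / 2 = 0.5185 mol
m(Fe) = 0.5185 × 55.85 = 29.0 g

29.0 g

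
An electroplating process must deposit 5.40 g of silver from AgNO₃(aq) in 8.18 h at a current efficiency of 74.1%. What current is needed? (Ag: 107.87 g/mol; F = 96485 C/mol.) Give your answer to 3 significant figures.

0.221 A

n(Ag) = 5.40 / 107.87 = 0.05006 mol
Ag⁺ + e⁻ → Ag, so n(e⁻) = 0.05006 mol
Q = 0.05006 × 96485 / 0.741 = 6518 C
I = Q / t = 6518 / 29448 s = 0.221 A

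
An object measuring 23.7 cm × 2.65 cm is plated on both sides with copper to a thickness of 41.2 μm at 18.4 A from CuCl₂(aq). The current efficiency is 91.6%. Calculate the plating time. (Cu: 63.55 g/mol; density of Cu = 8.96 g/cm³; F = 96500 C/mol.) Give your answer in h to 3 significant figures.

Plated area = 2 × 23.7 × 2.65 = 125.6 cm²
Volume = 125.6 × 41.2×10⁻⁴ cm = 0.5175 cm³
m(Cu) = 0.5175 × 8.96 = 4.637 g
n(Cu) = 4.637 / 63.55 = 0.07297 mol; n(e⁻) = 2 × 0.07297 = 0.1459 mol
Q = 0.1459 × 96500 / 0.916 = 15370 C
t = 15370 / 18.4 = 835.3 s = 0.232 h

0.232 h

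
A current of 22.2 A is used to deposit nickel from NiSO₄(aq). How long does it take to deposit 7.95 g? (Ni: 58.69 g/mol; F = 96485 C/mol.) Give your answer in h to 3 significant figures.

0.327 h

n(Ni) = 7.95 / 58.69 = 0.1355 mol
Ni²⁺ + 2e⁻ → Ni, so n(e⁻) = 2 × 0.1355 = 0.2710 mol
Q = 0.2710 × 96485 = 26150 C
t = Q / I = 26150 / 22.2 = 1178 s = 0.327 h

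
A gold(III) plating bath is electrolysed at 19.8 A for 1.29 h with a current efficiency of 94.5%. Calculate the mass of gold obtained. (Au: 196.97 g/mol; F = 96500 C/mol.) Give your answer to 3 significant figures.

Q = 19.8 × 4644 = 91950 C
n(e⁻) = 91950 / 96500 = 0.9528 mol
Au³⁺ + 3e⁻ → Au, so theoretical m(Au) = 0.3176 × 196.97 = 62.56 g
Actual mass = 94.5% × 62.56 = 59.1 g

59.1 g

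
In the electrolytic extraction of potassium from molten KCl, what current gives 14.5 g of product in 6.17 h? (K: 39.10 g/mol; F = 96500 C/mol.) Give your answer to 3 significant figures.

1.61 A

n(K) = 14.5 / 39.10 = 0.3708 mol
K⁺ + e⁻ → K, so n(e⁻) = 0.3708 mol
Q = 0.3708 × 96500 = 35780 C
I = Q / t = 35780 / 22212 s = 1.61 A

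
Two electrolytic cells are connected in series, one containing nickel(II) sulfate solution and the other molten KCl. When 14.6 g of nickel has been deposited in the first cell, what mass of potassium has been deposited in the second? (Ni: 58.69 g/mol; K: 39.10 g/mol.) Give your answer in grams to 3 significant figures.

n(Ni) = 14.6 / 58.69 = 0.2488 mol
Ni²⁺ + 2e⁻ → Ni, so n(e⁻) = 2 × 0.2488 = 0.4976 mol
The cells are in series, so the same charge (and hence the same n(e⁻) = 0.4976 mol) passes through both.
K⁺ + e⁻ → K, so n(K) = 0.4976 mol
m(K) = 0.4976 × 39.10 = 19.5 g

19.5 g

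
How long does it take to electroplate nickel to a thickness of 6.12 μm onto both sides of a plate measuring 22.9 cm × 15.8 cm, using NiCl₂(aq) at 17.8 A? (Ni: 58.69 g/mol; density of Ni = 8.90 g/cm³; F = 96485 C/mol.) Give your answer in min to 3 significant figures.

12.1 min

Plated area = 2 × 22.9 × 15.8 = 723.6 cm²
Volume = 723.6 × 6.12×10⁻⁴ cm = 0.4428 cm³
m(Ni) = 0.4428 × 8.90 = 3.941 g
n(Ni) = 3.941 / 58.69 = 0.06715 mol; n(e⁻) = 2 × 0.06715 = 0.1343 mol
Q = 0.1343 × 96485 = 12960 C
t = 12960 / 17.8 = 728.1 s = 12.1 min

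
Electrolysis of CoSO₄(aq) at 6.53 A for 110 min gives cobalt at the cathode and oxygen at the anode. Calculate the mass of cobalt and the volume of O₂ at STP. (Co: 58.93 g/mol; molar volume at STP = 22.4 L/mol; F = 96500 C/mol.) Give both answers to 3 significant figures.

13.2 g Co; 2.50 L O₂

Q = 6.53 × 6600 = 43100 C; n(e⁻) = 43100 / 96500 = 0.4466 mol
Cathode: Co²⁺ + 2e⁻ → Co → n(Co) = 0.4466/2 = 0.2233 mol → 13.2 g
Anode: 2H₂O → O₂ + 4H⁺ + 4e⁻ → n(O₂) = 0.4466/4 = 0.1117 mol → 2.50 L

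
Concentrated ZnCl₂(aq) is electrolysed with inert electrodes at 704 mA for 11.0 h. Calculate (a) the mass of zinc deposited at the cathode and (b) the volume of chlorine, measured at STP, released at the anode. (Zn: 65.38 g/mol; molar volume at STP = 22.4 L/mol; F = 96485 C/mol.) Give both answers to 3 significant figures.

Q = 0.704 × 39600 = 27880 C; n(e⁻) = 27880 / 96485 = 0.2890 mol
Cathode: Zn²⁺ + 2e⁻ → Zn → n(Zn) = 0.2890/2 = 0.1445 mol → 9.45 g
Anode: 2Cl⁻ → Cl₂ + 2e⁻ → n(Cl₂) = 0.2890/2 = 0.1445 mol → 3.24 L

9.45 g Zn; 3.24 L Cl₂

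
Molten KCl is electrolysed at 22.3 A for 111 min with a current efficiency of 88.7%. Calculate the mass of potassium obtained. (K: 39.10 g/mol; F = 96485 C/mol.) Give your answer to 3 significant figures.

53.4 g

Q = 22.3 × 6660 = 1.485×10^5 C
n(e⁻) = 1.485×10^5 / 96485 = 1.539 mol
K⁺ + e⁻ → K, so theoretical m(K) = 1.539 × 39.10 = 60.17 g
Actual mass = 88.7% × 60.17 = 53.4 g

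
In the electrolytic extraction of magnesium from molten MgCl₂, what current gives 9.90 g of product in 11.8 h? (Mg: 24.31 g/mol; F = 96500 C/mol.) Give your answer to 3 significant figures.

n(Mg) = 9.90 / 24.31 = 0.4072 mol
Mg²⁺ + 2e⁻ → Mg, so n(e⁻) = 2 × 0.4072 = 0.8144 mol
Q = 0.8144 × 96500 = 78590 C
I = Q / t = 78590 / 42480 s = 1.85 A

1.85 A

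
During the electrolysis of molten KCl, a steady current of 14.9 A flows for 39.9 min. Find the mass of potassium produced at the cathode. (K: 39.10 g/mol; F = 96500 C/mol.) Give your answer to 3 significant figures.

Charge passed = 14.9 × 2394 = 35670 C
n(e⁻) = 35670 / 96500 = 0.3696 mol
K⁺ + e⁻ → K, so n(K) = 0.3696 mol
m = 0.3696 × 39.10 = 14.5 g

14.5 g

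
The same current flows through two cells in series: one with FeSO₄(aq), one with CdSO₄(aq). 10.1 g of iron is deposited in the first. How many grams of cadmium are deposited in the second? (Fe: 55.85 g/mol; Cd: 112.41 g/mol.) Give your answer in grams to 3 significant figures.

20.3 g

n(Fe) = 10.1 / 55.85 = 0.1808 mol
Fe²⁺ + 2e⁻ → Fe, so n(e⁻) = 2 × 0.1808 = 0.3616 mol
In series, the same 0.3616 mol of electrons flows through the second cell.
Cd²⁺ + 2e⁻ → Cd, so n(Cd) = 0.3616 / 2 = 0.1808 mol
m(Cd) = 0.1808 × 112.41 = 20.3 g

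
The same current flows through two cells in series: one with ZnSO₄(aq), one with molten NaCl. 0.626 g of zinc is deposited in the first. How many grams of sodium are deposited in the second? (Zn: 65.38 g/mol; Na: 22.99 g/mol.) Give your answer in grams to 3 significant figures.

n(Zn) = 0.626 / 65.38 = 0.009575 mol
Zn²⁺ + 2e⁻ → Zn, so n(e⁻) = 2 × 0.009575 = 0.01915 mol
Same current for the same time ⇒ same n(e⁻) = 0.01915 mol in both cells.
Na⁺ + e⁻ → Na, so n(Na) = 0.01915 mol
m(Na) = 0.01915 × 22.99 = 0.440 g

0.440 g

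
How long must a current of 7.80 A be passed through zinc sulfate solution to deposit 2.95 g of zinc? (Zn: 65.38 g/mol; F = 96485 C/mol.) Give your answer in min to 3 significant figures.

18.6 min

n(Zn) = 2.95 / 65.38 = 0.04512 mol
Zn²⁺ + 2e⁻ → Zn, so n(e⁻) = 2 × 0.04512 = 0.09024 mol
Q = 0.09024 × 96485 = 8707 C
t = Q / I = 8707 / 7.80 = 1116 s = 18.6 min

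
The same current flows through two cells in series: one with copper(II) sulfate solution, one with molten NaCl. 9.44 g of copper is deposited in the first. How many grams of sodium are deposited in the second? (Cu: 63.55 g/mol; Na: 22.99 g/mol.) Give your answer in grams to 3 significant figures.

n(Cu) = 9.44 / 63.55 = 0.1485 mol
Cu²⁺ + 2e⁻ → Cu, so n(e⁻) = 2 × 0.1485 = 0.2970 mol
Since the cells are in series, n(e⁻) in the Na cell is also 0.2970 mol.
Na⁺ + e⁻ → Na, so n(Na) = 0.2970 mol
m(Na) = 0.2970 × 22.99 = 6.83 g

6.83 g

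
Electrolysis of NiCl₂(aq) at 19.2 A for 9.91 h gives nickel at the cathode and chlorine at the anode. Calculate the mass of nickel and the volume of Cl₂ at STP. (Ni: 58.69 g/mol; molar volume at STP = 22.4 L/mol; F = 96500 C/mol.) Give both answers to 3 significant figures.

208 g Ni; 79.5 L Cl₂

Q = 19.2 × 35676 = 6.850×10^5 C; n(e⁻) = 6.850×10^5 / 96500 = 7.098 mol
Cathode: Ni²⁺ + 2e⁻ → Ni → n(Ni) = 7.098/2 = 3.549 mol → 208 g
Anode: 2Cl⁻ → Cl₂ + 2e⁻ → n(Cl₂) = 7.098/2 = 3.549 mol → 79.5 L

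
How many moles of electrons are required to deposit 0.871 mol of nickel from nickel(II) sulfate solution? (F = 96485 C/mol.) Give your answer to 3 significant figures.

Ni²⁺ + 2e⁻ → Ni, so n(e⁻) = 2 × 0.871 = 1.742 mol

1.74 mol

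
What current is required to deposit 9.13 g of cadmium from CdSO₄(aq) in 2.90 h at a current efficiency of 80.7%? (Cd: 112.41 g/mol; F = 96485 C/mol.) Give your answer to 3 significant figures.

1.86 A

n(Cd) = 9.13 / 112.41 = 0.08122 mol
Cd²⁺ + 2e⁻ → Cd, so n(e⁻) = 2 × 0.08122 = 0.1624 mol
Q = 0.1624 × 96485 / 0.807 = 19420 C
I = Q / t = 19420 / 10440 s = 1.86 A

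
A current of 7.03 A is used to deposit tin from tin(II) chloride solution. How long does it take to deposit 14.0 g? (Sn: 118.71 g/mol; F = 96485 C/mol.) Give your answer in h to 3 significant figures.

0.899 h

n(Sn) = 14.0 / 118.71 = 0.1179 mol
Sn²⁺ + 2e⁻ → Sn, so n(e⁻) = 2 × 0.1179 = 0.2358 mol
Q = 0.2358 × 96485 = 22750 C
t = Q / I = 22750 / 7.03 = 3236 s = 0.899 h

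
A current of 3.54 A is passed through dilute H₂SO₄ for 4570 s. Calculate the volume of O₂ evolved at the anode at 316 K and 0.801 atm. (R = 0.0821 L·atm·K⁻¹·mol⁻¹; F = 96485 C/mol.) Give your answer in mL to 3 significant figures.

1360 mL

Q = 3.54 A × 4570 s = 16180 C
Moles of electrons = 16180 / 96485 = 0.1677 mol
2H₂O → O₂ + 4H⁺ + 4e⁻, so n(O₂) = 0.1677 / 4 = 0.04193 mol
V = nRT/P = 0.04193 × 0.0821 × 316 / 0.801 = 1.358 L
= 1360 mL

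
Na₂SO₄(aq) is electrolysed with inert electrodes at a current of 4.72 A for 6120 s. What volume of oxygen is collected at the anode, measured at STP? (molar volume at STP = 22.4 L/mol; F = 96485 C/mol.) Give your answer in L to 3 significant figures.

Q = It = 4.72 × 6120 = 28890 C
Moles of electrons = 28890 / 96485 = 0.2994 mol
2H₂O → O₂ + 4H⁺ + 4e⁻, so n(O₂) = 0.2994 / 4 = 0.07485 mol
V = 0.07485 × 22.4 = 1.677 L

1.68 L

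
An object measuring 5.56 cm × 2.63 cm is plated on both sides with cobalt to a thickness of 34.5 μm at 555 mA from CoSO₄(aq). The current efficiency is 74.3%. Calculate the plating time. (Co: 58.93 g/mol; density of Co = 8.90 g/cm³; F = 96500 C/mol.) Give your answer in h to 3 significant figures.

1.98 h

Plated area = 2 × 5.56 × 2.63 = 29.25 cm²
Volume = 29.25 × 34.5×10⁻⁴ cm = 0.1009 cm³
m(Co) = 0.1009 × 8.90 = 0.8980 g
n(Co) = 0.8980 / 58.93 = 0.01524 mol; n(e⁻) = 2 × 0.01524 = 0.03048 mol
Q = 0.03048 × 96500 / 0.743 = 3959 C
t = 3959 / 0.555 = 7133 s = 1.98 h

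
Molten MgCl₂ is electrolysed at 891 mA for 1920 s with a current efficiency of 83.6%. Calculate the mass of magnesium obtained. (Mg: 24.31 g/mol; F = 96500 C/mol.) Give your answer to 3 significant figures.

0.180 g

Q = 0.891 × 1920 = 1711 C
n(e⁻) = 1711 / 96500 = 0.01773 mol
Mg²⁺ + 2e⁻ → Mg, so theoretical m(Mg) = 0.008865 × 24.31 = 0.2155 g
Actual mass = 83.6% × 0.2155 = 0.180 g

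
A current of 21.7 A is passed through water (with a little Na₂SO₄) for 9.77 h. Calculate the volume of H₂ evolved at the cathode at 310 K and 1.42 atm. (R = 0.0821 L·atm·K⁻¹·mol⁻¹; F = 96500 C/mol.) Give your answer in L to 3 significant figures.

Q = 21.7 A × 35172 s = 7.632×10^5 C
n(e⁻) = Q/F = 7.632×10^5/96500 = 7.909 mol
2H⁺ + 2e⁻ → H₂, so n(H₂) = 7.909 / 2 = 3.955 mol
V = nRT/P = 3.955 × 0.0821 × 310 / 1.42 = 70.89 L

70.9 L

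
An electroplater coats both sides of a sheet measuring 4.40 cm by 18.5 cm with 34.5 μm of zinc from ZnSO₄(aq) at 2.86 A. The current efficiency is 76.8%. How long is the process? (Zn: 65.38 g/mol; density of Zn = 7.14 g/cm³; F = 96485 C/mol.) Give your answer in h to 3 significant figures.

1.50 h

Plated area = 2 × 4.40 × 18.5 = 162.8 cm²
Volume = 162.8 × 34.5×10⁻⁴ cm = 0.5617 cm³
m(Zn) = 0.5617 × 7.14 = 4.011 g
n(Zn) = 4.011 / 65.38 = 0.06135 mol; n(e⁻) = 2 × 0.06135 = 0.1227 mol
Q = 0.1227 × 96485 / 0.768 = 15410 C
t = 15410 / 2.86 = 5388 s = 1.50 h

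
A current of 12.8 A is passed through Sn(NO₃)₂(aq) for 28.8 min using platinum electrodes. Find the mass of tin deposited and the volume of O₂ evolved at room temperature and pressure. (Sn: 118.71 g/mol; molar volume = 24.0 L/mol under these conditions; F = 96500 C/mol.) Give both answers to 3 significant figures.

Q = 12.8 × 1728 = 22120 C; n(e⁻) = 22120 / 96500 = 0.2292 mol
Cathode: Sn²⁺ + 2e⁻ → Sn → n(Sn) = 0.2292/2 = 0.1146 mol → 13.6 g
Anode: 2H₂O → O₂ + 4H⁺ + 4e⁻ → n(O₂) = 0.2292/4 = 0.05730 mol → 1.38 L

13.6 g Sn; 1.38 L O₂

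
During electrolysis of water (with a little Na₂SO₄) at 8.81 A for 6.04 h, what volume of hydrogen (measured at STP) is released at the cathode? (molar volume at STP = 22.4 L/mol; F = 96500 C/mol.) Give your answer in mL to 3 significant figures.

22200 mL

Q = It = 8.81 × 21744 = 1.916×10^5 C
n(e⁻) = 1.916×10^5 / 96500 = 1.985 mol
2H⁺ + 2e⁻ → H₂, so n(H₂) = 1.985 / 2 = 0.9925 mol
V = 0.9925 × 22.4 = 22.23 L
= 22200 mL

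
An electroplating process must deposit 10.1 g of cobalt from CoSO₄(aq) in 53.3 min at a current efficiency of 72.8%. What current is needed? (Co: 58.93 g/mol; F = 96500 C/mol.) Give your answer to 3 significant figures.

14.2 A

n(Co) = 10.1 / 58.93 = 0.1714 mol
Co²⁺ + 2e⁻ → Co, so n(e⁻) = 2 × 0.1714 = 0.3428 mol
Q = 0.3428 × 96500 / 0.728 = 45440 C
I = Q / t = 45440 / 3198 s = 14.2 A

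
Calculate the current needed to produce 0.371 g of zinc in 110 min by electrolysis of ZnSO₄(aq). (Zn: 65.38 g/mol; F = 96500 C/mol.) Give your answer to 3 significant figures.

n(Zn) = 0.371 / 65.38 = 0.005675 mol
Zn²⁺ + 2e⁻ → Zn, so n(e⁻) = 2 × 0.005675 = 0.01135 mol
Q = 0.01135 × 96500 = 1095 C
I = Q / t = 1095 / 6600 s = 0.166 A

0.166 A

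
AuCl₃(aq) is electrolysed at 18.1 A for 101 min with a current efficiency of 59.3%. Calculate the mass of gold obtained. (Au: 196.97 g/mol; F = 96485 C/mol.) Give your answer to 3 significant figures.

44.3 g

Q = 18.1 × 6060 = 1.097×10^5 C
n(e⁻) = 1.097×10^5 / 96485 = 1.137 mol
Au³⁺ + 3e⁻ → Au, so theoretical m(Au) = 0.3790 × 196.97 = 74.65 g
Actual mass = 59.3% × 74.65 = 44.3 g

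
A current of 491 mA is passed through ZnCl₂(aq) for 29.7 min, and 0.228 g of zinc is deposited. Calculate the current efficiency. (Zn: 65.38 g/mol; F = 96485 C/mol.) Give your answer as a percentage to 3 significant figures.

Q = 0.491 × 1782 = 875.0 C
n(e⁻) = 875.0 / 96485 = 0.009069 mol
Zn²⁺ + 2e⁻ → Zn, so theoretical n(Zn) = 0.004535 mol → 0.2965 g
Efficiency = 0.228 / 0.2965 = 0.7690 = 76.9%

76.9%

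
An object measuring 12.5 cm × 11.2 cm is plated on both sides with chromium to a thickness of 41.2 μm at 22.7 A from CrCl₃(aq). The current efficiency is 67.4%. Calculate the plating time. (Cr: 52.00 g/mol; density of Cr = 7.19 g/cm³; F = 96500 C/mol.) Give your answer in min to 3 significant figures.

50.3 min

Plated area = 2 × 12.5 × 11.2 = 280.0 cm²
Volume = 280.0 × 41.2×10⁻⁴ cm = 1.154 cm³
m(Cr) = 1.154 × 7.19 = 8.297 g
n(Cr) = 8.297 / 52.00 = 0.1596 mol; n(e⁻) = 3 × 0.1596 = 0.4788 mol
Q = 0.4788 × 96500 / 0.674 = 68550 C
t = 68550 / 22.7 = 3020 s = 50.3 min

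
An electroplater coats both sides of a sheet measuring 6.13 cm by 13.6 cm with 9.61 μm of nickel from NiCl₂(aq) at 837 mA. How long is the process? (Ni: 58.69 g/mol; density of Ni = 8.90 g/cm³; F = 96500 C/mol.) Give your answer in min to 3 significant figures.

93.4 min

Plated area = 2 × 6.13 × 13.6 = 166.7 cm²
Volume = 166.7 × 9.61×10⁻⁴ cm = 0.1602 cm³
m(Ni) = 0.1602 × 8.90 = 1.426 g
n(Ni) = 1.426 / 58.69 = 0.02430 mol; n(e⁻) = 2 × 0.02430 = 0.04860 mol
Q = 0.04860 × 96500 = 4690 C
t = 4690 / 0.837 = 5603 s = 93.4 min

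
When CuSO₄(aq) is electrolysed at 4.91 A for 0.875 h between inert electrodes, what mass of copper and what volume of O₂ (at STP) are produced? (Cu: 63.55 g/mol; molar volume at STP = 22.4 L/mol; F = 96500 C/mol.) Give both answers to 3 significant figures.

5.09 g Cu; 0.898 L O₂

Q = 4.91 × 3150 = 15470 C; n(e⁻) = 15470 / 96500 = 0.1603 mol
Cathode: Cu²⁺ + 2e⁻ → Cu → n(Cu) = 0.1603/2 = 0.08015 mol → 5.09 g
Anode: 2H₂O → O₂ + 4H⁺ + 4e⁻ → n(O₂) = 0.1603/4 = 0.04008 mol → 0.898 L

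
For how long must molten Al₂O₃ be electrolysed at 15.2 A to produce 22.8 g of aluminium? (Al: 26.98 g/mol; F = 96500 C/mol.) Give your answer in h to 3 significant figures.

4.47 h

n(Al) = 22.8 / 26.98 = 0.8451 mol
Al³⁺ + 3e⁻ → Al, so n(e⁻) = 3 × 0.8451 = 2.535 mol
Q = 2.535 × 96500 = 2.446×10^5 C
t = Q / I = 2.446×10^5 / 15.2 = 16090 s = 4.47 h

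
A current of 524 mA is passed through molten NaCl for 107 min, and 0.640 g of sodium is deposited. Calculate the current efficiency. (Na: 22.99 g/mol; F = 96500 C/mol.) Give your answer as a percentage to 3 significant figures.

79.9%

Q = 0.524 × 6420 = 3364 C
n(e⁻) = 3364 / 96500 = 0.03486 mol
Na⁺ + e⁻ → Na, so theoretical n(Na) = 0.03486 mol → 0.8014 g
Efficiency = 0.640 / 0.8014 = 0.7986 = 79.9%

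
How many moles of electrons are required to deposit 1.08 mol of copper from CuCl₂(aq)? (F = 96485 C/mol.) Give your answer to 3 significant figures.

2.16 mol

Cu²⁺ + 2e⁻ → Cu, so n(e⁻) = 2 × 1.08 = 2.160 mol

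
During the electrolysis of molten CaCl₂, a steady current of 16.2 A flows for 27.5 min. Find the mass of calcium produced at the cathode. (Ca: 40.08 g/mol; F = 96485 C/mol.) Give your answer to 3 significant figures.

5.55 g

Q = 16.2 A × 1650 s = 26730 C
n(e⁻) = Q/F = 26730/96485 = 0.2770 mol
Ca²⁺ + 2e⁻ → Ca, so n(Ca) = 0.2770 / 2 = 0.1385 mol
m = 0.1385 × 40.08 = 5.55 g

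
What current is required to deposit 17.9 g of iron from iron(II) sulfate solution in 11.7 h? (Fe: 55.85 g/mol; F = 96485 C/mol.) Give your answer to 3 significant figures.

1.47 A

n(Fe) = 17.9 / 55.85 = 0.3205 mol
Fe²⁺ + 2e⁻ → Fe, so n(e⁻) = 2 × 0.3205 = 0.6410 mol
Q = 0.6410 × 96485 = 61850 C
I = Q / t = 61850 / 42120 s = 1.47 A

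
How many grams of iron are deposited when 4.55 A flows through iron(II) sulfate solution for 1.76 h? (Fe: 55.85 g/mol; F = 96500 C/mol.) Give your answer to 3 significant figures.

8.34 g

Charge passed = 4.55 × 6336 = 28830 C
n(e⁻) = Q/F = 28830/96500 = 0.2988 mol
Fe²⁺ + 2e⁻ → Fe, so n(Fe) = 0.2988 / 2 = 0.1494 mol
m = 0.1494 × 55.85 = 8.34 g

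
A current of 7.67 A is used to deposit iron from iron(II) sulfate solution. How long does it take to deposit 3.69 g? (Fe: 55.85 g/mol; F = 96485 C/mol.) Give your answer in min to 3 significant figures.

27.7 min

n(Fe) = 3.69 / 55.85 = 0.06607 mol
Fe²⁺ + 2e⁻ → Fe, so n(e⁻) = 2 × 0.06607 = 0.1321 mol
Q = 0.1321 × 96485 = 12750 C
t = Q / I = 12750 / 7.67 = 1662 s = 27.7 min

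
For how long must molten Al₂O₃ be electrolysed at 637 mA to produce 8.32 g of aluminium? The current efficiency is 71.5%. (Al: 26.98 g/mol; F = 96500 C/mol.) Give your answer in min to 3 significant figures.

3270 min

n(Al) = 8.32 / 26.98 = 0.3084 mol
Al³⁺ + 3e⁻ → Al, so n(e⁻) = 3 × 0.3084 = 0.9252 mol
Q = 0.9252 × 96500 / 0.715 = 1.249×10^5 C
t = Q / I = 1.249×10^5 / 0.637 = 1.961×10^5 s = 3270 min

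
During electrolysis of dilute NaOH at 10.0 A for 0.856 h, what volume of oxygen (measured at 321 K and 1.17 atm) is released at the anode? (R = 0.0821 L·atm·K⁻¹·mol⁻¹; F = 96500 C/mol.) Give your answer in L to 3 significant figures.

Q = 10.0 A × 3081.6 s = 30820 C
Moles of electrons = 30820 / 96500 = 0.3194 mol
2H₂O → O₂ + 4H⁺ + 4e⁻, so n(O₂) = 0.3194 / 4 = 0.07985 mol
V = nRT/P = 0.07985 × 0.0821 × 321 / 1.17 = 1.799 L

1.80 L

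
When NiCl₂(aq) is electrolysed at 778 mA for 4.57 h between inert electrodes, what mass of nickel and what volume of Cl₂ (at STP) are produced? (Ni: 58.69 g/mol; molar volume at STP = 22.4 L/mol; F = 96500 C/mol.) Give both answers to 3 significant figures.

Q = 0.778 × 16452 = 12800 C; n(e⁻) = 12800 / 96500 = 0.1326 mol
Cathode: Ni²⁺ + 2e⁻ → Ni → n(Ni) = 0.1326/2 = 0.06630 mol → 3.89 g
Anode: 2Cl⁻ → Cl₂ + 2e⁻ → n(Cl₂) = 0.1326/2 = 0.06630 mol → 1.49 L

3.89 g Ni; 1.49 L Cl₂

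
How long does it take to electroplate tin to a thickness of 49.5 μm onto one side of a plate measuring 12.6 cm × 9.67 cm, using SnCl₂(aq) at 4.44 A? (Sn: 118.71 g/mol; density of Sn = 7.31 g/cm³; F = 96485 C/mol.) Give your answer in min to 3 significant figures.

Plated area = 12.6 × 9.67 = 121.8 cm²
Volume = 121.8 × 49.5×10⁻⁴ cm = 0.6029 cm³
m(Sn) = 0.6029 × 7.31 = 4.407 g
n(Sn) = 4.407 / 118.71 = 0.03712 mol; n(e⁻) = 2 × 0.03712 = 0.07424 mol
Q = 0.07424 × 96485 = 7163 C
t = 7163 / 4.44 = 1613 s = 26.9 min

26.9 min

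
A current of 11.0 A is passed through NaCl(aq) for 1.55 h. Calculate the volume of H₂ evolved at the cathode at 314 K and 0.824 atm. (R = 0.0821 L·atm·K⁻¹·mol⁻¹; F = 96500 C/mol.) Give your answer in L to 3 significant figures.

Q = It = 11.0 × 5580 = 61380 C
n(e⁻) = 61380 / 96500 = 0.6361 mol
2H⁺ + 2e⁻ → H₂, so n(H₂) = 0.6361 / 2 = 0.3181 mol
V = nRT/P = 0.3181 × 0.0821 × 314 / 0.824 = 9.952 L

9.95 L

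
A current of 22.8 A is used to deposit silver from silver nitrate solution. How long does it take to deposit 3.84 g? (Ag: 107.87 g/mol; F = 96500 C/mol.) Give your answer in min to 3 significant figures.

n(Ag) = 3.84 / 107.87 = 0.03560 mol
Ag⁺ + e⁻ → Ag, so n(e⁻) = 0.03560 mol
Q = 0.03560 × 96500 = 3435 C
t = Q / I = 3435 / 22.8 = 150.7 s = 2.51 min

2.51 min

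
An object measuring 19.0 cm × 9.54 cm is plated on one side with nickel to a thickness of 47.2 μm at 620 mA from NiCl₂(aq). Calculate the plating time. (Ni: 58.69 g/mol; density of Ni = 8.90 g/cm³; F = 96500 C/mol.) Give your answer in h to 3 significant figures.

11.2 h

Plated area = 19.0 × 9.54 = 181.3 cm²
Volume = 181.3 × 47.2×10⁻⁴ cm = 0.8557 cm³
m(Ni) = 0.8557 × 8.90 = 7.616 g
n(Ni) = 7.616 / 58.69 = 0.1298 mol; n(e⁻) = 2 × 0.1298 = 0.2596 mol
Q = 0.2596 × 96500 = 25050 C
t = 25050 / 0.620 = 40400 s = 11.2 h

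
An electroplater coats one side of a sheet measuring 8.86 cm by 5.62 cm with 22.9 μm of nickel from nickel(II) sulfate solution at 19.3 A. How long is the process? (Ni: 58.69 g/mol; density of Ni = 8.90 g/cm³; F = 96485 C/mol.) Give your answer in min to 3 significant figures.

Plated area = 8.86 × 5.62 = 49.79 cm²
Volume = 49.79 × 22.9×10⁻⁴ cm = 0.1140 cm³
m(Ni) = 0.1140 × 8.90 = 1.015 g
n(Ni) = 1.015 / 58.69 = 0.01729 mol; n(e⁻) = 2 × 0.01729 = 0.03458 mol
Q = 0.03458 × 96485 = 3336 C
t = 3336 / 19.3 = 172.8 s = 2.88 min

2.88 min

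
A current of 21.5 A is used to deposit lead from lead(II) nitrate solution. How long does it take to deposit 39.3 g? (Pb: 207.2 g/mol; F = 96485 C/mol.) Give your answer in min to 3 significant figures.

28.4 min

n(Pb) = 39.3 / 207.2 = 0.1897 mol
Pb²⁺ + 2e⁻ → Pb, so n(e⁻) = 2 × 0.1897 = 0.3794 mol
Q = 0.3794 × 96485 = 36610 C
t = Q / I = 36610 / 21.5 = 1703 s = 28.4 min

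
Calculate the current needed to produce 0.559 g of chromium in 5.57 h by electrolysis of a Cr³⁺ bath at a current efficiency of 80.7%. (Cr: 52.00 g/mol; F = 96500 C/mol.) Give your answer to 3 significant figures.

0.192 A

n(Cr) = 0.559 / 52.00 = 0.01075 mol
Cr³⁺ + 3e⁻ → Cr, so n(e⁻) = 3 × 0.01075 = 0.03225 mol
Q = 0.03225 × 96500 / 0.807 = 3856 C
I = Q / t = 3856 / 20052 s = 0.192 A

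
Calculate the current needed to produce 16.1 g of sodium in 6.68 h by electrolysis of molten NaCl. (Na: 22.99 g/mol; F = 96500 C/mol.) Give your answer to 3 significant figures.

n(Na) = 16.1 / 22.99 = 0.7003 mol
Na⁺ + e⁻ → Na, so n(e⁻) = 0.7003 mol
Q = 0.7003 × 96500 = 67580 C
I = Q / t = 67580 / 24048 s = 2.81 A

2.81 A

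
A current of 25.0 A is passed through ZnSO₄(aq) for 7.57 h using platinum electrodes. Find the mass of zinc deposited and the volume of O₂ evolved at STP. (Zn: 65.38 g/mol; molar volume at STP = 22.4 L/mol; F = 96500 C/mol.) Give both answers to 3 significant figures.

Q = 25.0 × 27252 = 6.813×10^5 C; n(e⁻) = 6.813×10^5 / 96500 = 7.060 mol
Cathode: Zn²⁺ + 2e⁻ → Zn → n(Zn) = 7.060/2 = 3.530 mol → 231 g
Anode: 2H₂O → O₂ + 4H⁺ + 4e⁻ → n(O₂) = 7.060/4 = 1.765 mol → 39.5 L

231 g Zn; 39.5 L O₂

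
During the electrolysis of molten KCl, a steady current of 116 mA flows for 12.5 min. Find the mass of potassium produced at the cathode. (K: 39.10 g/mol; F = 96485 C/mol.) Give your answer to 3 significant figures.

0.0353 g

Q = It = 0.116 × 750 = 87.00 C
n(e⁻) = 87.00 / 96485 = 9.017×10^-4 mol
K⁺ + e⁻ → K, so n(K) = 9.017×10^-4 mol
m = 9.017×10^-4 × 39.10 = 0.0353 g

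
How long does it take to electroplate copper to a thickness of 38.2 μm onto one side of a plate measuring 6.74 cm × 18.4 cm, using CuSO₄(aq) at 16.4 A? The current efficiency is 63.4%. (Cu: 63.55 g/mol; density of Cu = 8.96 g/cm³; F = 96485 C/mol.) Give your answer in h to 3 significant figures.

Plated area = 6.74 × 18.4 = 124.0 cm²
Volume = 124.0 × 38.2×10⁻⁴ cm = 0.4737 cm³
m(Cu) = 0.4737 × 8.96 = 4.244 g
n(Cu) = 4.244 / 63.55 = 0.06678 mol; n(e⁻) = 2 × 0.06678 = 0.1336 mol
Q = 0.1336 × 96485 / 0.634 = 20330 C
t = 20330 / 16.4 = 1240 s = 0.344 h

0.344 h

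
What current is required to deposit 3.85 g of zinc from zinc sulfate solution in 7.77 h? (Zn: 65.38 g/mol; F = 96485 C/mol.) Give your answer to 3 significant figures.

0.406 A

n(Zn) = 3.85 / 65.38 = 0.05889 mol
Zn²⁺ + 2e⁻ → Zn, so n(e⁻) = 2 × 0.05889 = 0.1178 mol
Q = 0.1178 × 96485 = 11370 C
I = Q / t = 11370 / 27972 s = 0.406 A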